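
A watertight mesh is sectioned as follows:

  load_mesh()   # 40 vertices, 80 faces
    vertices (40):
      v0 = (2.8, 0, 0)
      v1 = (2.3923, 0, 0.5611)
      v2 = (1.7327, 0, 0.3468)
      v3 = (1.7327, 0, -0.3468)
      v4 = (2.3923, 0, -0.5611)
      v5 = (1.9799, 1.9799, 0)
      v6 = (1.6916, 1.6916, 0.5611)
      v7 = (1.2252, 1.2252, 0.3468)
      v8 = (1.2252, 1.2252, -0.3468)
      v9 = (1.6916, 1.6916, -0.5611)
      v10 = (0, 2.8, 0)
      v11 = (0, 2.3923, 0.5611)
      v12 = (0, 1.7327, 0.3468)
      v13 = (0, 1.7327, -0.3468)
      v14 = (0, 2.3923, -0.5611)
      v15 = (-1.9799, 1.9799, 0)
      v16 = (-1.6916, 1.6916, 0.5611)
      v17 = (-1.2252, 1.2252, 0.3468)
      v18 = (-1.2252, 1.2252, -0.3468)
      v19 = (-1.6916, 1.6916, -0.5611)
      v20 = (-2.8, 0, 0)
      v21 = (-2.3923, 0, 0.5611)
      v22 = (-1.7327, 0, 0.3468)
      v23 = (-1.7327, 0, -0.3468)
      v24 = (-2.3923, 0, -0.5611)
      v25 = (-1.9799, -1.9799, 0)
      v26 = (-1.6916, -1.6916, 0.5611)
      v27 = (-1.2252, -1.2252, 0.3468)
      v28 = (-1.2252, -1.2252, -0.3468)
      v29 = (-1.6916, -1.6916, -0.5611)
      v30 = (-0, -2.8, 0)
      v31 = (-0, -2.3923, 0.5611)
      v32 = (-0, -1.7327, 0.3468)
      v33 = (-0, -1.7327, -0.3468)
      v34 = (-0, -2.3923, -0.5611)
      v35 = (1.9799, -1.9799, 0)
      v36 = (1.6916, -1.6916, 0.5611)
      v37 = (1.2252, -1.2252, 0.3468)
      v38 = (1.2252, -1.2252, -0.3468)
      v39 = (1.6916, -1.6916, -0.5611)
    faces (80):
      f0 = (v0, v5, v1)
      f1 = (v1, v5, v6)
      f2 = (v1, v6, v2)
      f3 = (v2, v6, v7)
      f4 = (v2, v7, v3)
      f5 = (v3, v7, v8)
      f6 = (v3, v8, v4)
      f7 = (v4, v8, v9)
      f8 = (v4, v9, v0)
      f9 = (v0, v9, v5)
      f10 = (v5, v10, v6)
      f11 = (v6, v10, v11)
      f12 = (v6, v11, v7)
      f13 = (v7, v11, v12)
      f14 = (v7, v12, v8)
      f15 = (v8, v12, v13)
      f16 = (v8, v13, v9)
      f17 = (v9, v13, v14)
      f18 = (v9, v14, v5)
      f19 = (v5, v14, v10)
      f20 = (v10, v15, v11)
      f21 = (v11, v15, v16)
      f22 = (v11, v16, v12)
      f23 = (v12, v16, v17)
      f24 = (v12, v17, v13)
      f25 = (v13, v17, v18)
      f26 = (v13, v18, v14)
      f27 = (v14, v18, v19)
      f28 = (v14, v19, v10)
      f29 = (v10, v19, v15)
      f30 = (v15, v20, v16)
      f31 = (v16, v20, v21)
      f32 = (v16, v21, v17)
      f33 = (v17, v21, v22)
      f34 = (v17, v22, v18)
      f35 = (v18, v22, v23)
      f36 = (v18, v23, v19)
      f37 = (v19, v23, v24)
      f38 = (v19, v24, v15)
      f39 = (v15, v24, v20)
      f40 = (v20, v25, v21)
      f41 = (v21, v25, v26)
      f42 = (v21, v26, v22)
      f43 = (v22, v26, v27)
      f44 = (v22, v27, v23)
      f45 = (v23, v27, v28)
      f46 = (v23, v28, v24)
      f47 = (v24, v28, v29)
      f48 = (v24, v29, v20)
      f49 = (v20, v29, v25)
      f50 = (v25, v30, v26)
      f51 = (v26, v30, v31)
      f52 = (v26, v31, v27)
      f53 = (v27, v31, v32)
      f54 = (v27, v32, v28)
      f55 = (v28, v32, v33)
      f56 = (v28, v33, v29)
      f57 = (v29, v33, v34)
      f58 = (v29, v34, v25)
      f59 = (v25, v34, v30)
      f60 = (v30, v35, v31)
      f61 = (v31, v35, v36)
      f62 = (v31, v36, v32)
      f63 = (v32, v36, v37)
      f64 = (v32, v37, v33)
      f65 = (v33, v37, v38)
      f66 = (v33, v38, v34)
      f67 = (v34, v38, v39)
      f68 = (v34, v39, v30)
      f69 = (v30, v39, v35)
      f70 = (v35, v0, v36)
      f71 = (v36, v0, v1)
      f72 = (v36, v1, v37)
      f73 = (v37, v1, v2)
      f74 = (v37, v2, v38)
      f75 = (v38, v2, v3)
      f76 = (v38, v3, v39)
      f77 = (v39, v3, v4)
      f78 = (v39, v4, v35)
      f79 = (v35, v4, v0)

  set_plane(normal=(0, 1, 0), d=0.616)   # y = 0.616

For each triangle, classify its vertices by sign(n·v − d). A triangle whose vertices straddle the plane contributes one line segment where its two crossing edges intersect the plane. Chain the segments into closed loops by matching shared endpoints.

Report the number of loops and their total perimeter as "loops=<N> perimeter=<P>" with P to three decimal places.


Straddling triangles (20 of 80):
  (v0,v5,v1) [-+-] → (2.54484, 0.616, 0)–(2.26399, 0.616, 0.386527)  len=0.4778
  (v1,v5,v6) [-++] → (2.26399, 0.616, 0.386527)–(2.13714, 0.616, 0.5611)  len=0.2158
  (v1,v6,v2) [-+-] → (2.13714, 0.616, 0.5611)–(1.71773, 0.616, 0.424838)  len=0.4410
  (v2,v6,v7) [-++] → (1.71773, 0.616, 0.424838)–(1.47754, 0.616, 0.3468)  len=0.2526
  (v2,v7,v3) [-+-] → (1.47754, 0.616, 0.3468)–(1.47754, 0.616, 0.00192478)  len=0.3449
  (v3,v7,v8) [-++] → (1.47754, 0.616, 0.00192478)–(1.47754, 0.616, -0.3468)  len=0.3487
  (v3,v8,v4) [-+-] → (1.47754, 0.616, -0.3468)–(1.80551, 0.616, -0.453355)  len=0.3448
  (v4,v8,v9) [-++] → (1.80551, 0.616, -0.453355)–(2.13714, 0.616, -0.5611)  len=0.3487
  (v4,v9,v0) [-+-] → (2.13714, 0.616, -0.5611)–(2.39637, 0.616, -0.204326)  len=0.4410
  (v0,v9,v5) [-++] → (2.39637, 0.616, -0.204326)–(2.54484, 0.616, 0)  len=0.2526
  (v15,v20,v16) [+-+] → (-2.54484, 0.616, 0)–(-2.39637, 0.616, 0.204326)  len=0.2526
  (v16,v20,v21) [+--] → (-2.39637, 0.616, 0.204326)–(-2.13714, 0.616, 0.5611)  len=0.4410
  (v16,v21,v17) [+-+] → (-2.13714, 0.616, 0.5611)–(-1.80551, 0.616, 0.453355)  len=0.3487
  (v17,v21,v22) [+--] → (-1.80551, 0.616, 0.453355)–(-1.47754, 0.616, 0.3468)  len=0.3448
  (v17,v22,v18) [+-+] → (-1.47754, 0.616, 0.3468)–(-1.47754, 0.616, -0.00192478)  len=0.3487
  (v18,v22,v23) [+--] → (-1.47754, 0.616, -0.00192478)–(-1.47754, 0.616, -0.3468)  len=0.3449
  (v18,v23,v19) [+-+] → (-1.47754, 0.616, -0.3468)–(-1.71773, 0.616, -0.424838)  len=0.2526
  (v19,v23,v24) [+--] → (-1.71773, 0.616, -0.424838)–(-2.13714, 0.616, -0.5611)  len=0.4410
  (v19,v24,v15) [+-+] → (-2.13714, 0.616, -0.5611)–(-2.26399, 0.616, -0.386527)  len=0.2158
  (v15,v24,v20) [+--] → (-2.26399, 0.616, -0.386527)–(-2.54484, 0.616, 0)  len=0.4778

Chained into 2 loop(s):
  loop 1: 10 segments, perimeter = 3.4678
  loop 2: 10 segments, perimeter = 3.4678
Total perimeter = 6.936

loops=2 perimeter=6.936


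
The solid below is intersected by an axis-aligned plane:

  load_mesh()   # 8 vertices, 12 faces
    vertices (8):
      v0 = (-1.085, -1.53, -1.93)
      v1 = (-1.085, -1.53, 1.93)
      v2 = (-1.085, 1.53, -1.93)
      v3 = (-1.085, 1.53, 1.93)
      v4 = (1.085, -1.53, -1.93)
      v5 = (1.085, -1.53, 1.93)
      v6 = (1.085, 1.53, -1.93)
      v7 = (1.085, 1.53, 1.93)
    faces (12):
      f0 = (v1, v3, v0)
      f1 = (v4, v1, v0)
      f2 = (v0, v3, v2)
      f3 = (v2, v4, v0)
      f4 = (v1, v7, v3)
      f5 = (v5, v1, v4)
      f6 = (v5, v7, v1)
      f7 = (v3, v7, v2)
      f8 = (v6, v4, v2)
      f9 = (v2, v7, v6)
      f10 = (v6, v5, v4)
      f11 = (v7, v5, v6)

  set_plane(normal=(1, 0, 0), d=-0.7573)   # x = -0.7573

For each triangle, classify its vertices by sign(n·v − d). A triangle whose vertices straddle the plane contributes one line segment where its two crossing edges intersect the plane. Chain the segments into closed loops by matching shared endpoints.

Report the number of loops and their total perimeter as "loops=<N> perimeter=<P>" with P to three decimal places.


loops=1 perimeter=13.840

Straddling triangles (8 of 12):
  (v4,v1,v0) [+--] → (-0.7573, -1.53, 1.34709)–(-0.7573, -1.53, -1.93)  len=3.2771
  (v2,v4,v0) [-+-] → (-0.7573, 1.0679, -1.93)–(-0.7573, -1.53, -1.93)  len=2.5979
  (v1,v7,v3) [-+-] → (-0.7573, -1.0679, 1.93)–(-0.7573, 1.53, 1.93)  len=2.5979
  (v5,v1,v4) [+-+] → (-0.7573, -1.53, 1.93)–(-0.7573, -1.53, 1.34709)  len=0.5829
  (v5,v7,v1) [++-] → (-0.7573, -1.0679, 1.93)–(-0.7573, -1.53, 1.93)  len=0.4621
  (v3,v7,v2) [-+-] → (-0.7573, 1.53, 1.93)–(-0.7573, 1.53, -1.34709)  len=3.2771
  (v6,v4,v2) [++-] → (-0.7573, 1.0679, -1.93)–(-0.7573, 1.53, -1.93)  len=0.4621
  (v2,v7,v6) [-++] → (-0.7573, 1.53, -1.34709)–(-0.7573, 1.53, -1.93)  len=0.5829

Chained into 1 loop(s):
  loop 1: 8 segments, perimeter = 13.8400
Total perimeter = 13.840


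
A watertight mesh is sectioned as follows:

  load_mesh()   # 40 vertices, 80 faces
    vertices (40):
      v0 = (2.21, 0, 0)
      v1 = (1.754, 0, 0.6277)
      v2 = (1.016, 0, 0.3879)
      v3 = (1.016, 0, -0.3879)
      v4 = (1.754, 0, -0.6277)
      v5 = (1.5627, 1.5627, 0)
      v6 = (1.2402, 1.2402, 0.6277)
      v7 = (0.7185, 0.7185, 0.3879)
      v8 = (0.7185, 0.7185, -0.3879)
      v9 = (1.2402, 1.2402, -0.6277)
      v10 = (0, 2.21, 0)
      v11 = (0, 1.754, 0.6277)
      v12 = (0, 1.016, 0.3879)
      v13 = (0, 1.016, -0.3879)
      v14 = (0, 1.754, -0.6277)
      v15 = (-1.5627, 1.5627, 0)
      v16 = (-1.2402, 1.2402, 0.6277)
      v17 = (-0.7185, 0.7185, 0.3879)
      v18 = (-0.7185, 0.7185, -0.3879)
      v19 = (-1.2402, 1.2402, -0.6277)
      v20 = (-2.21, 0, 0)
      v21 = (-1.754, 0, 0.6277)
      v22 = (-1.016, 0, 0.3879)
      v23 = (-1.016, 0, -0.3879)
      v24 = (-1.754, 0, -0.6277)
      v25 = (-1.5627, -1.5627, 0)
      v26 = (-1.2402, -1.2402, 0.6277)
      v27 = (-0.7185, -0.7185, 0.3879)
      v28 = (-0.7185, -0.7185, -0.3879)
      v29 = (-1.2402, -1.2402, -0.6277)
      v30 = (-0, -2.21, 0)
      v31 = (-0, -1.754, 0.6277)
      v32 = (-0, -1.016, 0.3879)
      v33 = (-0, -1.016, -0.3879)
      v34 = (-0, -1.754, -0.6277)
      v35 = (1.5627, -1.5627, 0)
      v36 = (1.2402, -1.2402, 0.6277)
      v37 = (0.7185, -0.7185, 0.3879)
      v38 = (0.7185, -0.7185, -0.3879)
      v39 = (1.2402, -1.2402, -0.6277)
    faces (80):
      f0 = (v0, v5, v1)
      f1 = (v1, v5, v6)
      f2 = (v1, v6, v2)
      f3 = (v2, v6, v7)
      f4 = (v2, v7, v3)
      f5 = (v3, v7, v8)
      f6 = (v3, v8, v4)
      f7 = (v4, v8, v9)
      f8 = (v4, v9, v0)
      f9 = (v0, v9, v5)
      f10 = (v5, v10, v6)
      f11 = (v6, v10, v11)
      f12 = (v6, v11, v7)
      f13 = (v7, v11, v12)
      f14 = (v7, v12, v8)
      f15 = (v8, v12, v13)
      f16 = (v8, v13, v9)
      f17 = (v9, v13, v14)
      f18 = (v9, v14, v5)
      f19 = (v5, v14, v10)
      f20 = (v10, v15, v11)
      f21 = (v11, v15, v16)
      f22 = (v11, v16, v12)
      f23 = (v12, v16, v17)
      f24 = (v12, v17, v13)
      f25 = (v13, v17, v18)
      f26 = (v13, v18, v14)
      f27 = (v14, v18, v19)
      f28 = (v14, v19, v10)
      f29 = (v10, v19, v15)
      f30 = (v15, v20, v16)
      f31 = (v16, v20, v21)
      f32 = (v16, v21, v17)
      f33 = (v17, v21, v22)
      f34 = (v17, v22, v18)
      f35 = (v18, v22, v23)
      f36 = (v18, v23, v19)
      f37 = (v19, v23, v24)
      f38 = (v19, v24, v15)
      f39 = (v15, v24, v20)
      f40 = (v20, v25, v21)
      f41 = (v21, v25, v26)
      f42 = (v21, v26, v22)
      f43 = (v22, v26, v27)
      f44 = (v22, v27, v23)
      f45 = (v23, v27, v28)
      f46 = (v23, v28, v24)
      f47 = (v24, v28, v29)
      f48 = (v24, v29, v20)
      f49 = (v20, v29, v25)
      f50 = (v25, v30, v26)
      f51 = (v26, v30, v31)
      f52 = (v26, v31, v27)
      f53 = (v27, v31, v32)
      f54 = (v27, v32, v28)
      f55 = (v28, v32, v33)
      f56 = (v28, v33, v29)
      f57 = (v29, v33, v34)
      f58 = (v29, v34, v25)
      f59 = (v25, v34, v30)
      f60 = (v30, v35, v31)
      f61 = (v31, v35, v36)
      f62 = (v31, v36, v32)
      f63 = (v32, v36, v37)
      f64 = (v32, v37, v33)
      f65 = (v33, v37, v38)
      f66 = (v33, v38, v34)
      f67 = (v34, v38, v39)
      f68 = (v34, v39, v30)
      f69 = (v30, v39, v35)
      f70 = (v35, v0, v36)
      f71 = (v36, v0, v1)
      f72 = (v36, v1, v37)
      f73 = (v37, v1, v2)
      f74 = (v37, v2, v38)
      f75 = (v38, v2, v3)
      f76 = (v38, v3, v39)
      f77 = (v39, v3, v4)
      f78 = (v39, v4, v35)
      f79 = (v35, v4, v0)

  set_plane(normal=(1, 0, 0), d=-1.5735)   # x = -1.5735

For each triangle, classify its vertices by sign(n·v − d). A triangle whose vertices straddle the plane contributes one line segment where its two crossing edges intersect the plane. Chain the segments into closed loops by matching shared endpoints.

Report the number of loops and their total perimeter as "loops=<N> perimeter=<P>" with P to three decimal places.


Straddling triangles (14 of 80):
  (v15,v20,v16) [+-+] → (-1.5735, 1.53663, 0)–(-1.5735, 0.813969, 0.411973)  len=0.8318
  (v16,v20,v21) [+--] → (-1.5735, 0.813969, 0.411973)–(-1.5735, 0.435687, 0.6277)  len=0.4355
  (v16,v21,v17) [+-+] → (-1.5735, 0.435687, 0.6277)–(-1.5735, 0.125243, 0.5859)  len=0.3132
  (v17,v21,v22) [+-+] → (-1.5735, 0.125243, 0.5859)–(-1.5735, 0, 0.56905)  len=0.1264
  (v19,v23,v24) [++-] → (-1.5735, 0, -0.56905)–(-1.5735, 0.435687, -0.6277)  len=0.4396
  (v19,v24,v15) [+-+] → (-1.5735, 0.435687, -0.6277)–(-1.5735, 1.47448, -0.0354373)  len=1.1958
  (v15,v24,v20) [+--] → (-1.5735, 1.47448, -0.0354373)–(-1.5735, 1.53663, 0)  len=0.0715
  (v20,v25,v21) [-+-] → (-1.5735, -1.53663, 0)–(-1.5735, -1.47448, 0.0354373)  len=0.0715
  (v21,v25,v26) [-++] → (-1.5735, -1.47448, 0.0354373)–(-1.5735, -0.435687, 0.6277)  len=1.1958
  (v21,v26,v22) [-++] → (-1.5735, -0.435687, 0.6277)–(-1.5735, 0, 0.56905)  len=0.4396
  (v23,v28,v24) [++-] → (-1.5735, -0.125243, -0.5859)–(-1.5735, 0, -0.56905)  len=0.1264
  (v24,v28,v29) [-++] → (-1.5735, -0.125243, -0.5859)–(-1.5735, -0.435687, -0.6277)  len=0.3132
  (v24,v29,v20) [-+-] → (-1.5735, -0.435687, -0.6277)–(-1.5735, -0.813969, -0.411973)  len=0.4355
  (v20,v29,v25) [-++] → (-1.5735, -0.813969, -0.411973)–(-1.5735, -1.53663, 0)  len=0.8318

Chained into 1 loop(s):
  loop 1: 14 segments, perimeter = 6.8277
Total perimeter = 6.828

loops=1 perimeter=6.828


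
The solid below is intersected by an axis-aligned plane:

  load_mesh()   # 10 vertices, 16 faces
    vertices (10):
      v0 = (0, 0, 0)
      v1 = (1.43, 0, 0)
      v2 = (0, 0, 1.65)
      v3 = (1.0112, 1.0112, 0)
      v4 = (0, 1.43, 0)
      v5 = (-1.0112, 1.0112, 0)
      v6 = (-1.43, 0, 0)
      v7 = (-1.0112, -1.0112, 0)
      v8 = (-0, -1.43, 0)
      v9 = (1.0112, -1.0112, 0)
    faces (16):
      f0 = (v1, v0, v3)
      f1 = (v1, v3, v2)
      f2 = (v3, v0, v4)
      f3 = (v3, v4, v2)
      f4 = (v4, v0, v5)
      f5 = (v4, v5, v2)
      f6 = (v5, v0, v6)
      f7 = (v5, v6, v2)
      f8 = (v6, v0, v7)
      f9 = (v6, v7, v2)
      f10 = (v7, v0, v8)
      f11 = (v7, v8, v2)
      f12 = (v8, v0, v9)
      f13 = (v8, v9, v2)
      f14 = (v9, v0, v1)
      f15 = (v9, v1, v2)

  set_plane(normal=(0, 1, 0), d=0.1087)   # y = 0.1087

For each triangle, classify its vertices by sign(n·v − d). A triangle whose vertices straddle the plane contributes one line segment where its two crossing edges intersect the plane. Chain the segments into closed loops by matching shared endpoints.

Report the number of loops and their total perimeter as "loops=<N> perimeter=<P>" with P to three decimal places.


loops=1 perimeter=6.908

Straddling triangles (8 of 16):
  (v1,v0,v3) [--+] → (0.1087, 0.1087, 0)–(1.38498, 0.1087, 0)  len=1.2763
  (v1,v3,v2) [-+-] → (1.38498, 0.1087, 0)–(0.1087, 0.1087, 1.47263)  len=1.9487
  (v3,v0,v4) [+-+] → (0.1087, 0.1087, 0)–(0, 0.1087, 0)  len=0.1087
  (v3,v4,v2) [++-] → (0, 0.1087, 1.52458)–(0.1087, 0.1087, 1.47263)  len=0.1205
  (v4,v0,v5) [+-+] → (0, 0.1087, 0)–(-0.1087, 0.1087, 0)  len=0.1087
  (v4,v5,v2) [++-] → (-0.1087, 0.1087, 1.47263)–(0, 0.1087, 1.52458)  len=0.1205
  (v5,v0,v6) [+--] → (-0.1087, 0.1087, 0)–(-1.38498, 0.1087, 0)  len=1.2763
  (v5,v6,v2) [+--] → (-1.38498, 0.1087, 0)–(-0.1087, 0.1087, 1.47263)  len=1.9487

Chained into 1 loop(s):
  loop 1: 8 segments, perimeter = 6.9084
Total perimeter = 6.908


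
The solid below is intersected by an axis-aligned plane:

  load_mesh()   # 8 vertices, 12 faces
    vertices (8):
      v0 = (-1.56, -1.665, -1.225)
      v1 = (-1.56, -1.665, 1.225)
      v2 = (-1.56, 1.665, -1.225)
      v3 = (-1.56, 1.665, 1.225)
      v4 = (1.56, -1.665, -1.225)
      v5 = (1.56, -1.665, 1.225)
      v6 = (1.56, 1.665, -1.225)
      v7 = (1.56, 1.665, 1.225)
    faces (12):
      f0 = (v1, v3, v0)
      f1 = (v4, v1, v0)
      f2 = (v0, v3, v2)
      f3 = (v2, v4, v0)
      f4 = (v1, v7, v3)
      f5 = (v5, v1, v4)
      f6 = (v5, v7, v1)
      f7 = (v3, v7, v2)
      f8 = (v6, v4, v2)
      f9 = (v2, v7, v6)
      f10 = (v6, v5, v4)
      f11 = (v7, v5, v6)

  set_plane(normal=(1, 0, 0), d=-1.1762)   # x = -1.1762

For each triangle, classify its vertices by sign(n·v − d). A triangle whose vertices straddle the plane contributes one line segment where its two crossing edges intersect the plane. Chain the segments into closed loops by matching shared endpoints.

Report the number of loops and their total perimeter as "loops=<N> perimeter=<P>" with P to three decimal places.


Straddling triangles (8 of 12):
  (v4,v1,v0) [+--] → (-1.1762, -1.665, 0.923619)–(-1.1762, -1.665, -1.225)  len=2.1486
  (v2,v4,v0) [-+-] → (-1.1762, 1.25537, -1.225)–(-1.1762, -1.665, -1.225)  len=2.9204
  (v1,v7,v3) [-+-] → (-1.1762, -1.25537, 1.225)–(-1.1762, 1.665, 1.225)  len=2.9204
  (v5,v1,v4) [+-+] → (-1.1762, -1.665, 1.225)–(-1.1762, -1.665, 0.923619)  len=0.3014
  (v5,v7,v1) [++-] → (-1.1762, -1.25537, 1.225)–(-1.1762, -1.665, 1.225)  len=0.4096
  (v3,v7,v2) [-+-] → (-1.1762, 1.665, 1.225)–(-1.1762, 1.665, -0.923619)  len=2.1486
  (v6,v4,v2) [++-] → (-1.1762, 1.25537, -1.225)–(-1.1762, 1.665, -1.225)  len=0.4096
  (v2,v7,v6) [-++] → (-1.1762, 1.665, -0.923619)–(-1.1762, 1.665, -1.225)  len=0.3014

Chained into 1 loop(s):
  loop 1: 8 segments, perimeter = 11.5600
Total perimeter = 11.560

loops=1 perimeter=11.560


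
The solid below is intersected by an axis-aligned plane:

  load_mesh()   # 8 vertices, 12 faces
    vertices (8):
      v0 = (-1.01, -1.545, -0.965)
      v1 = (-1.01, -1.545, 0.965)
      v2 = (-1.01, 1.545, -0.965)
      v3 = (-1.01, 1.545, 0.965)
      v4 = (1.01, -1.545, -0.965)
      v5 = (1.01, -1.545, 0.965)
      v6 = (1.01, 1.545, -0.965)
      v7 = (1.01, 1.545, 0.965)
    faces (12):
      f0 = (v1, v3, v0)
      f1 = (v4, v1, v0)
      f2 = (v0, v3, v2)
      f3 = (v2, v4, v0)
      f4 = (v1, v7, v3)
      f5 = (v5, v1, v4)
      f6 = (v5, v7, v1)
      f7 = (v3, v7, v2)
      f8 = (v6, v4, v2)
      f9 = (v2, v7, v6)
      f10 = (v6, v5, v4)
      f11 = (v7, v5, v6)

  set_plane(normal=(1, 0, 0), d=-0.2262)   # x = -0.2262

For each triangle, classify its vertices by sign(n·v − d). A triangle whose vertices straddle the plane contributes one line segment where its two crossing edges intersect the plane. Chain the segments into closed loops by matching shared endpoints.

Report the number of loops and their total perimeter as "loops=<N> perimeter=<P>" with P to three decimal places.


loops=1 perimeter=10.040

Straddling triangles (8 of 12):
  (v4,v1,v0) [+--] → (-0.2262, -1.545, 0.216122)–(-0.2262, -1.545, -0.965)  len=1.1811
  (v2,v4,v0) [-+-] → (-0.2262, 0.346019, -0.965)–(-0.2262, -1.545, -0.965)  len=1.8910
  (v1,v7,v3) [-+-] → (-0.2262, -0.346019, 0.965)–(-0.2262, 1.545, 0.965)  len=1.8910
  (v5,v1,v4) [+-+] → (-0.2262, -1.545, 0.965)–(-0.2262, -1.545, 0.216122)  len=0.7489
  (v5,v7,v1) [++-] → (-0.2262, -0.346019, 0.965)–(-0.2262, -1.545, 0.965)  len=1.1990
  (v3,v7,v2) [-+-] → (-0.2262, 1.545, 0.965)–(-0.2262, 1.545, -0.216122)  len=1.1811
  (v6,v4,v2) [++-] → (-0.2262, 0.346019, -0.965)–(-0.2262, 1.545, -0.965)  len=1.1990
  (v2,v7,v6) [-++] → (-0.2262, 1.545, -0.216122)–(-0.2262, 1.545, -0.965)  len=0.7489

Chained into 1 loop(s):
  loop 1: 8 segments, perimeter = 10.0400
Total perimeter = 10.040


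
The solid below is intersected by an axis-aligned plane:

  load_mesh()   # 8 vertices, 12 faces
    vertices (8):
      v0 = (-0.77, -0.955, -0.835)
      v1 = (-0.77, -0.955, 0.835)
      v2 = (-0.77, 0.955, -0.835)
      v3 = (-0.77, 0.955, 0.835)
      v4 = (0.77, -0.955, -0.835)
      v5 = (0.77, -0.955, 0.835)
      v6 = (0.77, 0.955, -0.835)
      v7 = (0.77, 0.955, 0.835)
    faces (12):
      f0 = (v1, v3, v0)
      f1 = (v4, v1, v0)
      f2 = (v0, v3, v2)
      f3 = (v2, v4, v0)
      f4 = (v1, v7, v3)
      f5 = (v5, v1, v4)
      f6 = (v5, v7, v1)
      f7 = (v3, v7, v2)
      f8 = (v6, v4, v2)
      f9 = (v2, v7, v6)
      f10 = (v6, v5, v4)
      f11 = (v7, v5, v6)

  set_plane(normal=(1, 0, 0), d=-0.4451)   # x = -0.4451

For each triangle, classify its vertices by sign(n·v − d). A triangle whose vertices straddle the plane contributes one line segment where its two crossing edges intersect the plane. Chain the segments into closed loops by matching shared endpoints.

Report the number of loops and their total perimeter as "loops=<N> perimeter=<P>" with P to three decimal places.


loops=1 perimeter=7.160

Straddling triangles (8 of 12):
  (v4,v1,v0) [+--] → (-0.4451, -0.955, 0.482673)–(-0.4451, -0.955, -0.835)  len=1.3177
  (v2,v4,v0) [-+-] → (-0.4451, 0.55204, -0.835)–(-0.4451, -0.955, -0.835)  len=1.5070
  (v1,v7,v3) [-+-] → (-0.4451, -0.55204, 0.835)–(-0.4451, 0.955, 0.835)  len=1.5070
  (v5,v1,v4) [+-+] → (-0.4451, -0.955, 0.835)–(-0.4451, -0.955, 0.482673)  len=0.3523
  (v5,v7,v1) [++-] → (-0.4451, -0.55204, 0.835)–(-0.4451, -0.955, 0.835)  len=0.4030
  (v3,v7,v2) [-+-] → (-0.4451, 0.955, 0.835)–(-0.4451, 0.955, -0.482673)  len=1.3177
  (v6,v4,v2) [++-] → (-0.4451, 0.55204, -0.835)–(-0.4451, 0.955, -0.835)  len=0.4030
  (v2,v7,v6) [-++] → (-0.4451, 0.955, -0.482673)–(-0.4451, 0.955, -0.835)  len=0.3523

Chained into 1 loop(s):
  loop 1: 8 segments, perimeter = 7.1600
Total perimeter = 7.160


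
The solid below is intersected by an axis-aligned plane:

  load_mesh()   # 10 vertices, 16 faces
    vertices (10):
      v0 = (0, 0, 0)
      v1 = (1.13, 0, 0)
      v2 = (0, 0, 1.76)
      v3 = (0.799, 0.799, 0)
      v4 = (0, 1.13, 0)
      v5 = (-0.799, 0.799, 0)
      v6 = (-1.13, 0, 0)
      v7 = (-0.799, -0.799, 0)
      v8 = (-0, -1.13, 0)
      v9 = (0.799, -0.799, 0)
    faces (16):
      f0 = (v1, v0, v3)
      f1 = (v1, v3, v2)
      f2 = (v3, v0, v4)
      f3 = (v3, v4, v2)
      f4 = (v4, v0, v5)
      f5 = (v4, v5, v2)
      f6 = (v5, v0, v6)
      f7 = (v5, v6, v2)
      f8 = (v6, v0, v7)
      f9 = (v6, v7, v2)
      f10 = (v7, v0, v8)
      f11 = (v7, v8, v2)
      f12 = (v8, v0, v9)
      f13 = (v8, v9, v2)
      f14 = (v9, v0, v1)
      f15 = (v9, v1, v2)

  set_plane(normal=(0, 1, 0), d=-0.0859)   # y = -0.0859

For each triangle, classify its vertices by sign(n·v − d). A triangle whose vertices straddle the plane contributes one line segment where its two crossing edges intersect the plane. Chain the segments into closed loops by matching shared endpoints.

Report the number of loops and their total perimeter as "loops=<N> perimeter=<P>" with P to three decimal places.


Straddling triangles (8 of 16):
  (v6,v0,v7) [++-] → (-0.0859, -0.0859, 0)–(-1.09441, -0.0859, 0)  len=1.0085
  (v6,v7,v2) [+-+] → (-1.09441, -0.0859, 0)–(-0.0859, -0.0859, 1.57078)  len=1.8667
  (v7,v0,v8) [-+-] → (-0.0859, -0.0859, 0)–(0, -0.0859, 0)  len=0.0859
  (v7,v8,v2) [--+] → (0, -0.0859, 1.62621)–(-0.0859, -0.0859, 1.57078)  len=0.1022
  (v8,v0,v9) [-+-] → (0, -0.0859, 0)–(0.0859, -0.0859, 0)  len=0.0859
  (v8,v9,v2) [--+] → (0.0859, -0.0859, 1.57078)–(0, -0.0859, 1.62621)  len=0.1022
  (v9,v0,v1) [-++] → (0.0859, -0.0859, 0)–(1.09441, -0.0859, 0)  len=1.0085
  (v9,v1,v2) [-++] → (1.09441, -0.0859, 0)–(0.0859, -0.0859, 1.57078)  len=1.8667

Chained into 1 loop(s):
  loop 1: 8 segments, perimeter = 6.1266
Total perimeter = 6.127

loops=1 perimeter=6.127


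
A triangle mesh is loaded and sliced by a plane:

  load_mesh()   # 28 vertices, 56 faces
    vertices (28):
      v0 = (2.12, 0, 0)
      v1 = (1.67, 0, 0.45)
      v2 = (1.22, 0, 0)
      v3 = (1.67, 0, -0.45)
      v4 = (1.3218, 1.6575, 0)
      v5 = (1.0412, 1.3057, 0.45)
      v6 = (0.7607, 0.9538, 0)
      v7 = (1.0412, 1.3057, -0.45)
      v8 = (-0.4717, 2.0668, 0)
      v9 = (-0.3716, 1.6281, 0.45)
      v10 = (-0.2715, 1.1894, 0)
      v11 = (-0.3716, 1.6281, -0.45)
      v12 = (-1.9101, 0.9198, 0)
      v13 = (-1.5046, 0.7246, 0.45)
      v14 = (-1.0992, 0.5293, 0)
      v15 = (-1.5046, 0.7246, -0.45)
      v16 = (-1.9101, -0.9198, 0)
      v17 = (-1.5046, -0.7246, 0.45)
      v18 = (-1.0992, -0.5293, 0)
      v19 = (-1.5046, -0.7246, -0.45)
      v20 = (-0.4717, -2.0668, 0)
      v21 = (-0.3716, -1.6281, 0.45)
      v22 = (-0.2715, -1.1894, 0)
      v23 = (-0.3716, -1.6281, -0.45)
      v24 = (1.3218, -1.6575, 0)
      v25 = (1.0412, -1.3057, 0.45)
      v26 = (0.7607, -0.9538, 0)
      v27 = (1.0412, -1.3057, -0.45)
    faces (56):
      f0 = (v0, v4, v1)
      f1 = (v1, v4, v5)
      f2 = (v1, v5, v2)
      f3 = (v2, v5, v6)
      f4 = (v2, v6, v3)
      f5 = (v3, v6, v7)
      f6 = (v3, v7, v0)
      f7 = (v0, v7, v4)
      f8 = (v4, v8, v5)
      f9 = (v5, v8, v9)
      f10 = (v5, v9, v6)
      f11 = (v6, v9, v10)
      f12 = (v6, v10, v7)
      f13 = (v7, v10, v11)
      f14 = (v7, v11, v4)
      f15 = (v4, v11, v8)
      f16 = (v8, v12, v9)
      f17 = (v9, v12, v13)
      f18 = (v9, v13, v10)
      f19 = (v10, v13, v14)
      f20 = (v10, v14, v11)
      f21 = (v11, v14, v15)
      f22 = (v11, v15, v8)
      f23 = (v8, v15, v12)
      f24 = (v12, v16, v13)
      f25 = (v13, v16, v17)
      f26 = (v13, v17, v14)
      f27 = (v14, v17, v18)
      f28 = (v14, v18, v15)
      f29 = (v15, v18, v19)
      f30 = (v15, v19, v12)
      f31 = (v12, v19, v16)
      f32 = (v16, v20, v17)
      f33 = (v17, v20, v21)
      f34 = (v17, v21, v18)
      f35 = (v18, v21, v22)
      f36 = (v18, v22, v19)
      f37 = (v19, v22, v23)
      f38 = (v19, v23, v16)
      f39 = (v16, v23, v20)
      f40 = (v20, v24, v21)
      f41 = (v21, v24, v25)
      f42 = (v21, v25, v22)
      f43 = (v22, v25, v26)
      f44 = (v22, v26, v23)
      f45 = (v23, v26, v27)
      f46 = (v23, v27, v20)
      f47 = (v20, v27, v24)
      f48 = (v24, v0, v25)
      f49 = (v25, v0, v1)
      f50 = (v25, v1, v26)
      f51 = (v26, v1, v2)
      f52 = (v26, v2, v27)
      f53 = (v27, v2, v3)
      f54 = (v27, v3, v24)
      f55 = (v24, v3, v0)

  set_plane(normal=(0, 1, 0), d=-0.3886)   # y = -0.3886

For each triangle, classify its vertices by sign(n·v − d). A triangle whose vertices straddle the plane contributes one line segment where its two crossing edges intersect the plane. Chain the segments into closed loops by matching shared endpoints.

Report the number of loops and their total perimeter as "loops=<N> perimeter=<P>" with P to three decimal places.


loops=2 perimeter=4.968

Straddling triangles (16 of 56):
  (v12,v16,v13) [+-+] → (-1.9101, -0.3886, 0)–(-1.77911, -0.3886, 0.145366)  len=0.1957
  (v13,v16,v17) [+--] → (-1.77911, -0.3886, 0.145366)–(-1.5046, -0.3886, 0.45)  len=0.4101
  (v13,v17,v14) [+-+] → (-1.5046, -0.3886, 0.45)–(-1.39597, -0.3886, 0.329416)  len=0.1623
  (v14,v17,v18) [+--] → (-1.39597, -0.3886, 0.329416)–(-1.0992, -0.3886, 0)  len=0.4434
  (v14,v18,v15) [+-+] → (-1.0992, -0.3886, 0)–(-1.14469, -0.3886, -0.0504945)  len=0.0680
  (v15,v18,v19) [+--] → (-1.14469, -0.3886, -0.0504945)–(-1.5046, -0.3886, -0.45)  len=0.5377
  (v15,v19,v12) [+-+] → (-1.5046, -0.3886, -0.45)–(-1.58746, -0.3886, -0.358052)  len=0.1238
  (v12,v19,v16) [+--] → (-1.58746, -0.3886, -0.358052)–(-1.9101, -0.3886, 0)  len=0.4820
  (v24,v0,v25) [-+-] → (1.93286, -0.3886, 0)–(1.79893, -0.3886, 0.133928)  len=0.1894
  (v25,v0,v1) [-++] → (1.79893, -0.3886, 0.133928)–(1.48286, -0.3886, 0.45)  len=0.4470
  (v25,v1,v26) [-+-] → (1.48286, -0.3886, 0.45)–(1.29953, -0.3886, 0.26666)  len=0.2593
  (v26,v1,v2) [-++] → (1.29953, -0.3886, 0.26666)–(1.03287, -0.3886, 0)  len=0.3771
  (v26,v2,v27) [-+-] → (1.03287, -0.3886, 0)–(1.16679, -0.3886, -0.133928)  len=0.1894
  (v27,v2,v3) [-++] → (1.16679, -0.3886, -0.133928)–(1.48286, -0.3886, -0.45)  len=0.4470
  (v27,v3,v24) [-+-] → (1.48286, -0.3886, -0.45)–(1.58836, -0.3886, -0.344498)  len=0.1492
  (v24,v3,v0) [-++] → (1.58836, -0.3886, -0.344498)–(1.93286, -0.3886, 0)  len=0.4872

Chained into 2 loop(s):
  loop 1: 8 segments, perimeter = 2.4229
  loop 2: 8 segments, perimeter = 2.5456
Total perimeter = 4.968


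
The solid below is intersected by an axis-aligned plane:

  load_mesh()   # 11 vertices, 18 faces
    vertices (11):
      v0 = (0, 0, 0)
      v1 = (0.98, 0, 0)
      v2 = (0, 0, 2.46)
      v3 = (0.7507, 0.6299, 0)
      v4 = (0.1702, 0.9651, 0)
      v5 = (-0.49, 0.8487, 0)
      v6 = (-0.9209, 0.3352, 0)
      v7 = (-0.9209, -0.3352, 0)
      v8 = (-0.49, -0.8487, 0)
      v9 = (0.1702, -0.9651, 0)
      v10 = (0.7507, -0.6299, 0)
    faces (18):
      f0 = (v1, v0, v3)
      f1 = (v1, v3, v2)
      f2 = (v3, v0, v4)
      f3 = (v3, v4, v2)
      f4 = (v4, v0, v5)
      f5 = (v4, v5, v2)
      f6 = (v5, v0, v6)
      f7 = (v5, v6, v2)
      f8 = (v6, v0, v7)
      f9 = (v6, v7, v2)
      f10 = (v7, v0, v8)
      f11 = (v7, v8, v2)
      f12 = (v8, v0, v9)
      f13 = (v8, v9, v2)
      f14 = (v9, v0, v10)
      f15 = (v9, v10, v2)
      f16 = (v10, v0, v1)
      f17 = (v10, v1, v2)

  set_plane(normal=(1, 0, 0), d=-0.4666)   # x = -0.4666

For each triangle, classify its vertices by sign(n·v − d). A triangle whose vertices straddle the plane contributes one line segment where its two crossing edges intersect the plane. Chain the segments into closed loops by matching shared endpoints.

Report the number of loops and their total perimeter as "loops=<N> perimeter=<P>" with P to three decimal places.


loops=1 perimeter=4.834

Straddling triangles (10 of 18):
  (v4,v0,v5) [++-] → (-0.4666, 0.80817, 0)–(-0.4666, 0.852826, 0)  len=0.0447
  (v4,v5,v2) [+-+] → (-0.4666, 0.852826, 0)–(-0.4666, 0.80817, 0.117478)  len=0.1257
  (v5,v0,v6) [-+-] → (-0.4666, 0.80817, 0)–(-0.4666, 0.169839, 0)  len=0.6383
  (v5,v6,v2) [--+] → (-0.4666, 0.169839, 1.21357)–(-0.4666, 0.80817, 0.117478)  len=1.2684
  (v6,v0,v7) [-+-] → (-0.4666, 0.169839, 0)–(-0.4666, -0.169839, 0)  len=0.3397
  (v6,v7,v2) [--+] → (-0.4666, -0.169839, 1.21357)–(-0.4666, 0.169839, 1.21357)  len=0.3397
  (v7,v0,v8) [-+-] → (-0.4666, -0.169839, 0)–(-0.4666, -0.80817, 0)  len=0.6383
  (v7,v8,v2) [--+] → (-0.4666, -0.80817, 0.117478)–(-0.4666, -0.169839, 1.21357)  len=1.2684
  (v8,v0,v9) [-++] → (-0.4666, -0.80817, 0)–(-0.4666, -0.852826, 0)  len=0.0447
  (v8,v9,v2) [-++] → (-0.4666, -0.852826, 0)–(-0.4666, -0.80817, 0.117478)  len=0.1257

Chained into 1 loop(s):
  loop 1: 10 segments, perimeter = 4.8335
Total perimeter = 4.834


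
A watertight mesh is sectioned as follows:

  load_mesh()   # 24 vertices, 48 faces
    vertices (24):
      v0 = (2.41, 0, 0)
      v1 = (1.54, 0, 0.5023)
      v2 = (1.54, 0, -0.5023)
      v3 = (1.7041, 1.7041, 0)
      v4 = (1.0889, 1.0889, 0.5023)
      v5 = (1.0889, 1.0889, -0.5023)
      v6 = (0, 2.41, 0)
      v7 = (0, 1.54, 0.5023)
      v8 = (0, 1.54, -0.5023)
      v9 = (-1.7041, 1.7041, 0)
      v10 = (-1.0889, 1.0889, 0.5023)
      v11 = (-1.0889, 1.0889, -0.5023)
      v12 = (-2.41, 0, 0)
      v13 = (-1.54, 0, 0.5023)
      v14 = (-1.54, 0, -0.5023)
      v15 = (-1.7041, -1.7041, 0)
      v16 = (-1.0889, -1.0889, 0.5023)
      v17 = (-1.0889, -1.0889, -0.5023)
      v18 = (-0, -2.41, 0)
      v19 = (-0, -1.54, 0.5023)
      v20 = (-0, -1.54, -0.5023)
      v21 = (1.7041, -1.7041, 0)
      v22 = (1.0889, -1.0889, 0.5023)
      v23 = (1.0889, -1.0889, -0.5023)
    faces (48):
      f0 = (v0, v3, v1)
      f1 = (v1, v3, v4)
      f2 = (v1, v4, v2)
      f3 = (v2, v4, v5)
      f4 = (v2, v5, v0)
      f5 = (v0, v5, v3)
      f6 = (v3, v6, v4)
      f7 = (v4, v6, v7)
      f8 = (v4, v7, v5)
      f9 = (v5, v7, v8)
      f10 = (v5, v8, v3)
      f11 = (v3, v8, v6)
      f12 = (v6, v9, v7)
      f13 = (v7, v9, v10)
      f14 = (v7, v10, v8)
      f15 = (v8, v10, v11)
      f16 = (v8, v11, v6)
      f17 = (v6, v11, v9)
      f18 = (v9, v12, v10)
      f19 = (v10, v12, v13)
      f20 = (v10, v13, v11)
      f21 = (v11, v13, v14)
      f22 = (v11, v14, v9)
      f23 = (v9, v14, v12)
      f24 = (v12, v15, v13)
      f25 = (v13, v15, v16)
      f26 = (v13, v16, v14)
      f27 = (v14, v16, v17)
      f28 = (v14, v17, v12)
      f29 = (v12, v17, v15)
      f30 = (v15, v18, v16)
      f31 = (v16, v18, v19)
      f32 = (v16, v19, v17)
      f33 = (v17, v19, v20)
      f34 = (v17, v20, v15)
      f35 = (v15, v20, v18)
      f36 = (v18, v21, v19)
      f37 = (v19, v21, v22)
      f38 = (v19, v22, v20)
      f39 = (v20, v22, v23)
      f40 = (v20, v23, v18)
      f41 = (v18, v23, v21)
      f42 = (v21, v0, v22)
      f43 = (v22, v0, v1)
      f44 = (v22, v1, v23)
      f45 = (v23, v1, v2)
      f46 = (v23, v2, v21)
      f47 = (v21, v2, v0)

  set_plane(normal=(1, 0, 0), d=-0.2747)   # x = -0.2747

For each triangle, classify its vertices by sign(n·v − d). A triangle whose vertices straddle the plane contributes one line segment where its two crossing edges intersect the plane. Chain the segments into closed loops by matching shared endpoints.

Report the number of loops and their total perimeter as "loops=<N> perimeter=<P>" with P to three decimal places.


Straddling triangles (12 of 48):
  (v6,v9,v7) [+-+] → (-0.2747, 2.29621, 0)–(-0.2747, 1.56645, 0.42133)  len=0.8427
  (v7,v9,v10) [+--] → (-0.2747, 1.56645, 0.42133)–(-0.2747, 1.4262, 0.5023)  len=0.1619
  (v7,v10,v8) [+-+] → (-0.2747, 1.4262, 0.5023)–(-0.2747, 1.4262, -0.248867)  len=0.7512
  (v8,v10,v11) [+--] → (-0.2747, 1.4262, -0.248867)–(-0.2747, 1.4262, -0.5023)  len=0.2534
  (v8,v11,v6) [+-+] → (-0.2747, 1.4262, -0.5023)–(-0.2747, 2.07672, -0.126717)  len=0.7512
  (v6,v11,v9) [+--] → (-0.2747, 2.07672, -0.126717)–(-0.2747, 2.29621, 0)  len=0.2534
  (v15,v18,v16) [-+-] → (-0.2747, -2.29621, 0)–(-0.2747, -2.07672, 0.126717)  len=0.2534
  (v16,v18,v19) [-++] → (-0.2747, -2.07672, 0.126717)–(-0.2747, -1.4262, 0.5023)  len=0.7512
  (v16,v19,v17) [-+-] → (-0.2747, -1.4262, 0.5023)–(-0.2747, -1.4262, 0.248867)  len=0.2534
  (v17,v19,v20) [-++] → (-0.2747, -1.4262, 0.248867)–(-0.2747, -1.4262, -0.5023)  len=0.7512
  (v17,v20,v15) [-+-] → (-0.2747, -1.4262, -0.5023)–(-0.2747, -1.56645, -0.42133)  len=0.1619
  (v15,v20,v18) [-++] → (-0.2747, -1.56645, -0.42133)–(-0.2747, -2.29621, 0)  len=0.8427

Chained into 2 loop(s):
  loop 1: 6 segments, perimeter = 3.0138
  loop 2: 6 segments, perimeter = 3.0138
Total perimeter = 6.028

loops=2 perimeter=6.028


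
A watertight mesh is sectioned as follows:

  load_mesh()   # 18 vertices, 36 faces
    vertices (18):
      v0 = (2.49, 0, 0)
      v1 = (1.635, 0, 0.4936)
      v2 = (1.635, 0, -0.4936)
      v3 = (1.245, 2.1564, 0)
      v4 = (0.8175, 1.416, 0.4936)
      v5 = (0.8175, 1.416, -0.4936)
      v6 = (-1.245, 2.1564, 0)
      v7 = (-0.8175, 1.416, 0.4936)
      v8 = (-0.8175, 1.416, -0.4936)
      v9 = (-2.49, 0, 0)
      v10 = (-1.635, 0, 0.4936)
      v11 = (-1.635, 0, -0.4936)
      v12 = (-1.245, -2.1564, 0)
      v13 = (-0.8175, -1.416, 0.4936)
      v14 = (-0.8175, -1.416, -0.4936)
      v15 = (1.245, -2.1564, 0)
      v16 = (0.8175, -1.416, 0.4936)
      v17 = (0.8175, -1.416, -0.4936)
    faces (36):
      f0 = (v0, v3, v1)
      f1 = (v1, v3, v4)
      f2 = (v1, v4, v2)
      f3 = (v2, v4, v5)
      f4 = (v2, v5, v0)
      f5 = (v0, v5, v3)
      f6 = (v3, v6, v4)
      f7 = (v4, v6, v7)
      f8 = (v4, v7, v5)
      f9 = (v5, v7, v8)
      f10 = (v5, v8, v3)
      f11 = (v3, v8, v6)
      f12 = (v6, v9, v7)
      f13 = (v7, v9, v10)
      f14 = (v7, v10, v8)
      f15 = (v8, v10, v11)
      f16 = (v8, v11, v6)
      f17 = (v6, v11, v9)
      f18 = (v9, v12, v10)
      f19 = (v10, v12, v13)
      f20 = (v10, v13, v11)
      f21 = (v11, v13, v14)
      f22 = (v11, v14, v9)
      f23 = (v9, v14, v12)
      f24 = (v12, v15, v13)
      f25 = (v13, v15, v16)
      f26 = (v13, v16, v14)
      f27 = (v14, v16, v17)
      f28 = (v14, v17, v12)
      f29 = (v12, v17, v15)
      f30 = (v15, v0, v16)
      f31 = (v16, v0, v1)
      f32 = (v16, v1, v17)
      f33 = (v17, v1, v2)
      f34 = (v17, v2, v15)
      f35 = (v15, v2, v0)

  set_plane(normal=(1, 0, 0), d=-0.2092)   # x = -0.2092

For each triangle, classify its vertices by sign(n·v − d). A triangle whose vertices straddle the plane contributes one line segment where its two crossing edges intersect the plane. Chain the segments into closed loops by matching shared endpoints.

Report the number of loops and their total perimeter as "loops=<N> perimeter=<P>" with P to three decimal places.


loops=2 perimeter=5.534

Straddling triangles (12 of 36):
  (v3,v6,v4) [+-+] → (-0.2092, 2.1564, 0)–(-0.2092, 1.78457, 0.247889)  len=0.4469
  (v4,v6,v7) [+--] → (-0.2092, 1.78457, 0.247889)–(-0.2092, 1.416, 0.4936)  len=0.4430
  (v4,v7,v5) [+-+] → (-0.2092, 1.416, 0.4936)–(-0.2092, 1.416, 0.126313)  len=0.3673
  (v5,v7,v8) [+--] → (-0.2092, 1.416, 0.126313)–(-0.2092, 1.416, -0.4936)  len=0.6199
  (v5,v8,v3) [+-+] → (-0.2092, 1.416, -0.4936)–(-0.2092, 1.63437, -0.348021)  len=0.2624
  (v3,v8,v6) [+--] → (-0.2092, 1.63437, -0.348021)–(-0.2092, 2.1564, 0)  len=0.6274
  (v12,v15,v13) [-+-] → (-0.2092, -2.1564, 0)–(-0.2092, -1.63437, 0.348021)  len=0.6274
  (v13,v15,v16) [-++] → (-0.2092, -1.63437, 0.348021)–(-0.2092, -1.416, 0.4936)  len=0.2624
  (v13,v16,v14) [-+-] → (-0.2092, -1.416, 0.4936)–(-0.2092, -1.416, -0.126313)  len=0.6199
  (v14,v16,v17) [-++] → (-0.2092, -1.416, -0.126313)–(-0.2092, -1.416, -0.4936)  len=0.3673
  (v14,v17,v12) [-+-] → (-0.2092, -1.416, -0.4936)–(-0.2092, -1.78457, -0.247889)  len=0.4430
  (v12,v17,v15) [-++] → (-0.2092, -1.78457, -0.247889)–(-0.2092, -2.1564, 0)  len=0.4469

Chained into 2 loop(s):
  loop 1: 6 segments, perimeter = 2.7669
  loop 2: 6 segments, perimeter = 2.7669
Total perimeter = 5.534


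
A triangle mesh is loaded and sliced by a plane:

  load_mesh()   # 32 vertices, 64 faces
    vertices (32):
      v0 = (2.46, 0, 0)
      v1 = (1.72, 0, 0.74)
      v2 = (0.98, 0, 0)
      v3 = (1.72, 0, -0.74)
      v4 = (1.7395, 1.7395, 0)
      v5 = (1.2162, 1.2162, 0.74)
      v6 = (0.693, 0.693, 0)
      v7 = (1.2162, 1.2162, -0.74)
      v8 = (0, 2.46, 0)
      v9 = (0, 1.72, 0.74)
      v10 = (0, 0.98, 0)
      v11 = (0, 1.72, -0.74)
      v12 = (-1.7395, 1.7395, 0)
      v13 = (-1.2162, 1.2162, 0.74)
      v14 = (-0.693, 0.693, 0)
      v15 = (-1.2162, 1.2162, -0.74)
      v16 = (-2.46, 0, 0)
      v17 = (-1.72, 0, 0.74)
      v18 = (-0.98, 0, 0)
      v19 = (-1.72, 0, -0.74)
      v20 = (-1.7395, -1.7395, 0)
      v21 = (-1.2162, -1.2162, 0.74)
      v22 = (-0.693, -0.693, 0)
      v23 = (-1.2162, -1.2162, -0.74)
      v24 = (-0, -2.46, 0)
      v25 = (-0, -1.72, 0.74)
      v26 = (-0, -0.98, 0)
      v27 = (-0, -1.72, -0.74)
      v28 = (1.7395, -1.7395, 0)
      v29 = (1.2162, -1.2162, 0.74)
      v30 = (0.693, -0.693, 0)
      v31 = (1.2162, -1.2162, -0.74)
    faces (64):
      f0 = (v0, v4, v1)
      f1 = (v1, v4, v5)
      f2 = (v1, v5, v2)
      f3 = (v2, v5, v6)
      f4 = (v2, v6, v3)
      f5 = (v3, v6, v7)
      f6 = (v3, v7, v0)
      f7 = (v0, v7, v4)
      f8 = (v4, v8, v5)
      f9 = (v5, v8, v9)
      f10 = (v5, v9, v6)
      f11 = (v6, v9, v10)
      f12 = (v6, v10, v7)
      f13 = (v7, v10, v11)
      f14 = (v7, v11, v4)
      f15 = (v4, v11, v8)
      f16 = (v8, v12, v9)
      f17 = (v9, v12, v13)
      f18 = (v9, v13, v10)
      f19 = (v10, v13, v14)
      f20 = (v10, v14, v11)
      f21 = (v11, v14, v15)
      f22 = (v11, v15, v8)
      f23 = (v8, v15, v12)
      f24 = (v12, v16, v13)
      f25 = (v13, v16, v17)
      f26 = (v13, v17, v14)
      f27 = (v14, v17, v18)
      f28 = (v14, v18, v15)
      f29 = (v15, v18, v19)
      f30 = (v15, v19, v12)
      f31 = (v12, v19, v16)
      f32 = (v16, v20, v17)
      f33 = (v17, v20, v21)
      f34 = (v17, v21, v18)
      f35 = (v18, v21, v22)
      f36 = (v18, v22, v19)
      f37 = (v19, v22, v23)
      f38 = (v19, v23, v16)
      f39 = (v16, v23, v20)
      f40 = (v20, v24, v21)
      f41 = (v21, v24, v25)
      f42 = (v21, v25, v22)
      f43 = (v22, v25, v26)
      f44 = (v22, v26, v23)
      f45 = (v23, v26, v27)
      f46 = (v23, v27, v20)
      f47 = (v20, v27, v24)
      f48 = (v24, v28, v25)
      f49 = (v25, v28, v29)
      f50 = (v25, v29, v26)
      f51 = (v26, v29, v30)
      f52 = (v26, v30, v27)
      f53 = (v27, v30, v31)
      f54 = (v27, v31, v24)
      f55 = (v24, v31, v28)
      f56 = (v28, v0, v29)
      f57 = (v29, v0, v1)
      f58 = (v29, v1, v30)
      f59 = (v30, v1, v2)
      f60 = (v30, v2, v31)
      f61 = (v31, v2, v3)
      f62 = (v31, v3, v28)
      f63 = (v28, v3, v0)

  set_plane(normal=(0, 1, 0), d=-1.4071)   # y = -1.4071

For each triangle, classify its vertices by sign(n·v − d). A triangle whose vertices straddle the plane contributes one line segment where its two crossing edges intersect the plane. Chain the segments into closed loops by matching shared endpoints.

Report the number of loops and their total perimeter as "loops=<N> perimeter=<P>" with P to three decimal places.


loops=1 perimeter=8.751

Straddling triangles (18 of 64):
  (v16,v20,v17) [+-+] → (-1.87718, -1.4071, 0)–(-1.73577, -1.4071, 0.141406)  len=0.2000
  (v17,v20,v21) [+-+] → (-1.73577, -1.4071, 0.141406)–(-1.4071, -1.4071, 0.470048)  len=0.4648
  (v16,v23,v20) [++-] → (-1.4071, -1.4071, -0.470048)–(-1.87718, -1.4071, 0)  len=0.6648
  (v20,v24,v21) [--+] → (-1.02954, -1.4071, 0.626424)–(-1.4071, -1.4071, 0.470048)  len=0.4087
  (v21,v24,v25) [+--] → (-1.02954, -1.4071, 0.626424)–(-0.755357, -1.4071, 0.74)  len=0.2968
  (v21,v25,v22) [+-+] → (-0.755357, -1.4071, 0.74)–(-0.211139, -1.4071, 0.514541)  len=0.5891
  (v22,v25,v26) [+-+] → (-0.211139, -1.4071, 0.514541)–(0, -1.4071, 0.4271)  len=0.2285
  (v23,v26,v27) [++-] → (0, -1.4071, -0.4271)–(-0.755357, -1.4071, -0.74)  len=0.8176
  (v23,v27,v20) [+--] → (-0.755357, -1.4071, -0.74)–(-1.4071, -1.4071, -0.470048)  len=0.7054
  (v25,v28,v29) [--+] → (1.4071, -1.4071, 0.470048)–(0.755357, -1.4071, 0.74)  len=0.7054
  (v25,v29,v26) [-++] → (0.755357, -1.4071, 0.74)–(0, -1.4071, 0.4271)  len=0.8176
  (v26,v30,v27) [++-] → (0.211139, -1.4071, -0.514541)–(0, -1.4071, -0.4271)  len=0.2285
  (v27,v30,v31) [-++] → (0.211139, -1.4071, -0.514541)–(0.755357, -1.4071, -0.74)  len=0.5891
  (v27,v31,v24) [-+-] → (0.755357, -1.4071, -0.74)–(1.02954, -1.4071, -0.626424)  len=0.2968
  (v24,v31,v28) [-+-] → (1.02954, -1.4071, -0.626424)–(1.4071, -1.4071, -0.470048)  len=0.4087
  (v28,v0,v29) [-++] → (1.87718, -1.4071, 0)–(1.4071, -1.4071, 0.470048)  len=0.6648
  (v31,v3,v28) [++-] → (1.73577, -1.4071, -0.141406)–(1.4071, -1.4071, -0.470048)  len=0.4648
  (v28,v3,v0) [-++] → (1.73577, -1.4071, -0.141406)–(1.87718, -1.4071, 0)  len=0.2000

Chained into 1 loop(s):
  loop 1: 18 segments, perimeter = 8.7512
Total perimeter = 8.751
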